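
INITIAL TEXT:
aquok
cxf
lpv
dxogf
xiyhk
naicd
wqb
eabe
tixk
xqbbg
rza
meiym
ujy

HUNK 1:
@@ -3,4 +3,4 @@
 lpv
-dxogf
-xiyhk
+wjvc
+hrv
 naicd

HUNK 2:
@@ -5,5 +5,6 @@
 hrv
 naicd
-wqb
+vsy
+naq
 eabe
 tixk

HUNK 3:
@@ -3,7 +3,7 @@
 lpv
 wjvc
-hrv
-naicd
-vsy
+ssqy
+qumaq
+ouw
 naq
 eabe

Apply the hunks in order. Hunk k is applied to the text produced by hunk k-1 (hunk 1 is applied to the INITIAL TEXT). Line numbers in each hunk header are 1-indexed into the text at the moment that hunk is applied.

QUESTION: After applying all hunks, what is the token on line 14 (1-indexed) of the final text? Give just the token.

Answer: ujy

Derivation:
Hunk 1: at line 3 remove [dxogf,xiyhk] add [wjvc,hrv] -> 13 lines: aquok cxf lpv wjvc hrv naicd wqb eabe tixk xqbbg rza meiym ujy
Hunk 2: at line 5 remove [wqb] add [vsy,naq] -> 14 lines: aquok cxf lpv wjvc hrv naicd vsy naq eabe tixk xqbbg rza meiym ujy
Hunk 3: at line 3 remove [hrv,naicd,vsy] add [ssqy,qumaq,ouw] -> 14 lines: aquok cxf lpv wjvc ssqy qumaq ouw naq eabe tixk xqbbg rza meiym ujy
Final line 14: ujy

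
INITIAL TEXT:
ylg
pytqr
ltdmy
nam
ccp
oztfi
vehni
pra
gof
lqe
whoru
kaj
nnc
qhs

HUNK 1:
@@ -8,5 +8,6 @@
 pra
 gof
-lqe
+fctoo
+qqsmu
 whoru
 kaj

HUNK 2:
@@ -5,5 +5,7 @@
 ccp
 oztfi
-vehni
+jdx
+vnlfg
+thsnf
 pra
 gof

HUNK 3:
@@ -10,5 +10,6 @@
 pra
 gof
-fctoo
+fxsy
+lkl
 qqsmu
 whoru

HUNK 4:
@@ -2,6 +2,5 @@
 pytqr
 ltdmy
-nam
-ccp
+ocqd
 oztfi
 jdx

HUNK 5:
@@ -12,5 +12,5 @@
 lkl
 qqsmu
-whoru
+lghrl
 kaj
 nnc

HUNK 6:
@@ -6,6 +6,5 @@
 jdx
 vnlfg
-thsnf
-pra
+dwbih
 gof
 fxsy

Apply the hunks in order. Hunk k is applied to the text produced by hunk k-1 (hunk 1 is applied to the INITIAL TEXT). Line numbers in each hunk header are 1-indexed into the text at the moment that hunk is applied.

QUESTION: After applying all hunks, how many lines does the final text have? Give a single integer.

Hunk 1: at line 8 remove [lqe] add [fctoo,qqsmu] -> 15 lines: ylg pytqr ltdmy nam ccp oztfi vehni pra gof fctoo qqsmu whoru kaj nnc qhs
Hunk 2: at line 5 remove [vehni] add [jdx,vnlfg,thsnf] -> 17 lines: ylg pytqr ltdmy nam ccp oztfi jdx vnlfg thsnf pra gof fctoo qqsmu whoru kaj nnc qhs
Hunk 3: at line 10 remove [fctoo] add [fxsy,lkl] -> 18 lines: ylg pytqr ltdmy nam ccp oztfi jdx vnlfg thsnf pra gof fxsy lkl qqsmu whoru kaj nnc qhs
Hunk 4: at line 2 remove [nam,ccp] add [ocqd] -> 17 lines: ylg pytqr ltdmy ocqd oztfi jdx vnlfg thsnf pra gof fxsy lkl qqsmu whoru kaj nnc qhs
Hunk 5: at line 12 remove [whoru] add [lghrl] -> 17 lines: ylg pytqr ltdmy ocqd oztfi jdx vnlfg thsnf pra gof fxsy lkl qqsmu lghrl kaj nnc qhs
Hunk 6: at line 6 remove [thsnf,pra] add [dwbih] -> 16 lines: ylg pytqr ltdmy ocqd oztfi jdx vnlfg dwbih gof fxsy lkl qqsmu lghrl kaj nnc qhs
Final line count: 16

Answer: 16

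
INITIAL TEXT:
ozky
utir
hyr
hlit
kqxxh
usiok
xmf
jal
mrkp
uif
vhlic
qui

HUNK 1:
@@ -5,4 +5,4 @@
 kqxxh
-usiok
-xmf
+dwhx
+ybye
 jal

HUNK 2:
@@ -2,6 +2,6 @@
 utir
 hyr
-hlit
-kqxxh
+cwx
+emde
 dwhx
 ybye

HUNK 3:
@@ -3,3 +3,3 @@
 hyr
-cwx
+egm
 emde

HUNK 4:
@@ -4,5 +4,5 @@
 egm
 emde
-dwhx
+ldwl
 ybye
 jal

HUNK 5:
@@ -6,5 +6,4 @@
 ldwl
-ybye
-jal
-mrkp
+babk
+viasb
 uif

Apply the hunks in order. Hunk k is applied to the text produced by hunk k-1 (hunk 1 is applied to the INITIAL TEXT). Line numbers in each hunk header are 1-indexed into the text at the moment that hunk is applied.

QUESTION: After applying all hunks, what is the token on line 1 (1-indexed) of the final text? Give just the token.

Answer: ozky

Derivation:
Hunk 1: at line 5 remove [usiok,xmf] add [dwhx,ybye] -> 12 lines: ozky utir hyr hlit kqxxh dwhx ybye jal mrkp uif vhlic qui
Hunk 2: at line 2 remove [hlit,kqxxh] add [cwx,emde] -> 12 lines: ozky utir hyr cwx emde dwhx ybye jal mrkp uif vhlic qui
Hunk 3: at line 3 remove [cwx] add [egm] -> 12 lines: ozky utir hyr egm emde dwhx ybye jal mrkp uif vhlic qui
Hunk 4: at line 4 remove [dwhx] add [ldwl] -> 12 lines: ozky utir hyr egm emde ldwl ybye jal mrkp uif vhlic qui
Hunk 5: at line 6 remove [ybye,jal,mrkp] add [babk,viasb] -> 11 lines: ozky utir hyr egm emde ldwl babk viasb uif vhlic qui
Final line 1: ozky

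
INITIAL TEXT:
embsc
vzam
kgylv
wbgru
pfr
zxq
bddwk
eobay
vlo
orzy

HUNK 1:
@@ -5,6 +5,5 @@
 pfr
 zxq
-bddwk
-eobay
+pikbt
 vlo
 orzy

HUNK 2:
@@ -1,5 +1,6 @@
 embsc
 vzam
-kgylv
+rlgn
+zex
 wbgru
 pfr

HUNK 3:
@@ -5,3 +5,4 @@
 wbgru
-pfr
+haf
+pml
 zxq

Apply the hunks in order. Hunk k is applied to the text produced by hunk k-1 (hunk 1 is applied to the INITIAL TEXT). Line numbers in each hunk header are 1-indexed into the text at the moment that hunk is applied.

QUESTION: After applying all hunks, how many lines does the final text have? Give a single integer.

Hunk 1: at line 5 remove [bddwk,eobay] add [pikbt] -> 9 lines: embsc vzam kgylv wbgru pfr zxq pikbt vlo orzy
Hunk 2: at line 1 remove [kgylv] add [rlgn,zex] -> 10 lines: embsc vzam rlgn zex wbgru pfr zxq pikbt vlo orzy
Hunk 3: at line 5 remove [pfr] add [haf,pml] -> 11 lines: embsc vzam rlgn zex wbgru haf pml zxq pikbt vlo orzy
Final line count: 11

Answer: 11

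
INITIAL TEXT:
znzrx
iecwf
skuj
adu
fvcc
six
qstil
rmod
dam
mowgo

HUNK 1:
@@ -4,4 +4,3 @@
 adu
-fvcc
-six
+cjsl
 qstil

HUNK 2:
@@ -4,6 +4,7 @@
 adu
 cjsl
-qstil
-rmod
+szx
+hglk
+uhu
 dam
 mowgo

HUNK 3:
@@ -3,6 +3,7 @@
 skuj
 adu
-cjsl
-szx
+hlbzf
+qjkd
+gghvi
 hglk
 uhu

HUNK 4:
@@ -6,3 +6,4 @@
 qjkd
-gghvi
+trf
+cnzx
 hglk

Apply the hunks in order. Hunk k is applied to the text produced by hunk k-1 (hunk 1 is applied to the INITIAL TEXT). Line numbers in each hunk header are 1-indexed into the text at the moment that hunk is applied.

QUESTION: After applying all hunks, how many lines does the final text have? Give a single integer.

Hunk 1: at line 4 remove [fvcc,six] add [cjsl] -> 9 lines: znzrx iecwf skuj adu cjsl qstil rmod dam mowgo
Hunk 2: at line 4 remove [qstil,rmod] add [szx,hglk,uhu] -> 10 lines: znzrx iecwf skuj adu cjsl szx hglk uhu dam mowgo
Hunk 3: at line 3 remove [cjsl,szx] add [hlbzf,qjkd,gghvi] -> 11 lines: znzrx iecwf skuj adu hlbzf qjkd gghvi hglk uhu dam mowgo
Hunk 4: at line 6 remove [gghvi] add [trf,cnzx] -> 12 lines: znzrx iecwf skuj adu hlbzf qjkd trf cnzx hglk uhu dam mowgo
Final line count: 12

Answer: 12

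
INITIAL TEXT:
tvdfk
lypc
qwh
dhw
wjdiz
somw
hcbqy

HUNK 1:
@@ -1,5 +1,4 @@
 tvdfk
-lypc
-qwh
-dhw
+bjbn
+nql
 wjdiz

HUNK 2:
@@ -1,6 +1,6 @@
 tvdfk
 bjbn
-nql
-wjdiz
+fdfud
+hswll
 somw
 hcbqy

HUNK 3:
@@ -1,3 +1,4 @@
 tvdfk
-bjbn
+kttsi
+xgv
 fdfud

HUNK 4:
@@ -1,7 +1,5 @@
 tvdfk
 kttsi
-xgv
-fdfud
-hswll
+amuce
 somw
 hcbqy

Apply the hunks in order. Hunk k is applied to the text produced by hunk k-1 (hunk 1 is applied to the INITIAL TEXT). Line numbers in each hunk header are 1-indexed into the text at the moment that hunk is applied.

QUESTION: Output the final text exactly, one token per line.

Answer: tvdfk
kttsi
amuce
somw
hcbqy

Derivation:
Hunk 1: at line 1 remove [lypc,qwh,dhw] add [bjbn,nql] -> 6 lines: tvdfk bjbn nql wjdiz somw hcbqy
Hunk 2: at line 1 remove [nql,wjdiz] add [fdfud,hswll] -> 6 lines: tvdfk bjbn fdfud hswll somw hcbqy
Hunk 3: at line 1 remove [bjbn] add [kttsi,xgv] -> 7 lines: tvdfk kttsi xgv fdfud hswll somw hcbqy
Hunk 4: at line 1 remove [xgv,fdfud,hswll] add [amuce] -> 5 lines: tvdfk kttsi amuce somw hcbqy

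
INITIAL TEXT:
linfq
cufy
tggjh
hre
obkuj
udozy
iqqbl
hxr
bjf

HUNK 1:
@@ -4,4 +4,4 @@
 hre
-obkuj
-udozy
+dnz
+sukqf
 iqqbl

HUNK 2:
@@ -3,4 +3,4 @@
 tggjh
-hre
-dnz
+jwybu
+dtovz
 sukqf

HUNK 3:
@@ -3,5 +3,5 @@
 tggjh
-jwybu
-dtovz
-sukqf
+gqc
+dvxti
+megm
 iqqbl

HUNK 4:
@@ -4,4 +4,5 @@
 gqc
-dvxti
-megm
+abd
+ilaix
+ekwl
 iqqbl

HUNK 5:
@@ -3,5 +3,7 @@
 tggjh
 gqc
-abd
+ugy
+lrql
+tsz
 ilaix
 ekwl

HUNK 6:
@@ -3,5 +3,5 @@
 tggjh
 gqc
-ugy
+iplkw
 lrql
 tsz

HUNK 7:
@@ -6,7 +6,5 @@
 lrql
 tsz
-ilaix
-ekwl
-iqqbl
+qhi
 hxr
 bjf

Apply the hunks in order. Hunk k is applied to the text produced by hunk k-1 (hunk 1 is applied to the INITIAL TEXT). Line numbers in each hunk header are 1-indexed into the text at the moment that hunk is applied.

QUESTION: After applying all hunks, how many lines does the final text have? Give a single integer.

Hunk 1: at line 4 remove [obkuj,udozy] add [dnz,sukqf] -> 9 lines: linfq cufy tggjh hre dnz sukqf iqqbl hxr bjf
Hunk 2: at line 3 remove [hre,dnz] add [jwybu,dtovz] -> 9 lines: linfq cufy tggjh jwybu dtovz sukqf iqqbl hxr bjf
Hunk 3: at line 3 remove [jwybu,dtovz,sukqf] add [gqc,dvxti,megm] -> 9 lines: linfq cufy tggjh gqc dvxti megm iqqbl hxr bjf
Hunk 4: at line 4 remove [dvxti,megm] add [abd,ilaix,ekwl] -> 10 lines: linfq cufy tggjh gqc abd ilaix ekwl iqqbl hxr bjf
Hunk 5: at line 3 remove [abd] add [ugy,lrql,tsz] -> 12 lines: linfq cufy tggjh gqc ugy lrql tsz ilaix ekwl iqqbl hxr bjf
Hunk 6: at line 3 remove [ugy] add [iplkw] -> 12 lines: linfq cufy tggjh gqc iplkw lrql tsz ilaix ekwl iqqbl hxr bjf
Hunk 7: at line 6 remove [ilaix,ekwl,iqqbl] add [qhi] -> 10 lines: linfq cufy tggjh gqc iplkw lrql tsz qhi hxr bjf
Final line count: 10

Answer: 10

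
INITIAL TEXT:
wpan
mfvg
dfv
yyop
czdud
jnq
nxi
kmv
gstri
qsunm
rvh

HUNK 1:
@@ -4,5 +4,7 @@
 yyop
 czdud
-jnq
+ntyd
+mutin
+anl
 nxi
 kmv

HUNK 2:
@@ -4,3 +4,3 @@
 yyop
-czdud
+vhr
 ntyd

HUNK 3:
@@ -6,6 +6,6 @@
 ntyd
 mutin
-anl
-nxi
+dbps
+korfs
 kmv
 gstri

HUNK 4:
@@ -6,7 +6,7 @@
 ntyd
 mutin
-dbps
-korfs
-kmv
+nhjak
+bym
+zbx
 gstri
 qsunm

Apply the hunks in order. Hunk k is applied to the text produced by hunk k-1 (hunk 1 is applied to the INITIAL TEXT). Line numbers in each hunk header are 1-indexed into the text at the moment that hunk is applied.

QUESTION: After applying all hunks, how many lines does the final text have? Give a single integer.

Hunk 1: at line 4 remove [jnq] add [ntyd,mutin,anl] -> 13 lines: wpan mfvg dfv yyop czdud ntyd mutin anl nxi kmv gstri qsunm rvh
Hunk 2: at line 4 remove [czdud] add [vhr] -> 13 lines: wpan mfvg dfv yyop vhr ntyd mutin anl nxi kmv gstri qsunm rvh
Hunk 3: at line 6 remove [anl,nxi] add [dbps,korfs] -> 13 lines: wpan mfvg dfv yyop vhr ntyd mutin dbps korfs kmv gstri qsunm rvh
Hunk 4: at line 6 remove [dbps,korfs,kmv] add [nhjak,bym,zbx] -> 13 lines: wpan mfvg dfv yyop vhr ntyd mutin nhjak bym zbx gstri qsunm rvh
Final line count: 13

Answer: 13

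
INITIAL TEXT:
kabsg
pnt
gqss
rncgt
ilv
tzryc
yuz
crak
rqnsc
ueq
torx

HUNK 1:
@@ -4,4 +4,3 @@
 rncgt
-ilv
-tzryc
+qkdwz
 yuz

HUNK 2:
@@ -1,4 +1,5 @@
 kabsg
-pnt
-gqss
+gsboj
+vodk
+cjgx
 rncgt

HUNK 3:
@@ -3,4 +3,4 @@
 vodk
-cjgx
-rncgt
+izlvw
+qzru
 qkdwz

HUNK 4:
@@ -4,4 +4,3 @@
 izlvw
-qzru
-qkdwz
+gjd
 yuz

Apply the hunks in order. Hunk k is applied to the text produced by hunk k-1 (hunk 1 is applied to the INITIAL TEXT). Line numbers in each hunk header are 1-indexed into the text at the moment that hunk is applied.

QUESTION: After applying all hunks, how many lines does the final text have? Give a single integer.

Answer: 10

Derivation:
Hunk 1: at line 4 remove [ilv,tzryc] add [qkdwz] -> 10 lines: kabsg pnt gqss rncgt qkdwz yuz crak rqnsc ueq torx
Hunk 2: at line 1 remove [pnt,gqss] add [gsboj,vodk,cjgx] -> 11 lines: kabsg gsboj vodk cjgx rncgt qkdwz yuz crak rqnsc ueq torx
Hunk 3: at line 3 remove [cjgx,rncgt] add [izlvw,qzru] -> 11 lines: kabsg gsboj vodk izlvw qzru qkdwz yuz crak rqnsc ueq torx
Hunk 4: at line 4 remove [qzru,qkdwz] add [gjd] -> 10 lines: kabsg gsboj vodk izlvw gjd yuz crak rqnsc ueq torx
Final line count: 10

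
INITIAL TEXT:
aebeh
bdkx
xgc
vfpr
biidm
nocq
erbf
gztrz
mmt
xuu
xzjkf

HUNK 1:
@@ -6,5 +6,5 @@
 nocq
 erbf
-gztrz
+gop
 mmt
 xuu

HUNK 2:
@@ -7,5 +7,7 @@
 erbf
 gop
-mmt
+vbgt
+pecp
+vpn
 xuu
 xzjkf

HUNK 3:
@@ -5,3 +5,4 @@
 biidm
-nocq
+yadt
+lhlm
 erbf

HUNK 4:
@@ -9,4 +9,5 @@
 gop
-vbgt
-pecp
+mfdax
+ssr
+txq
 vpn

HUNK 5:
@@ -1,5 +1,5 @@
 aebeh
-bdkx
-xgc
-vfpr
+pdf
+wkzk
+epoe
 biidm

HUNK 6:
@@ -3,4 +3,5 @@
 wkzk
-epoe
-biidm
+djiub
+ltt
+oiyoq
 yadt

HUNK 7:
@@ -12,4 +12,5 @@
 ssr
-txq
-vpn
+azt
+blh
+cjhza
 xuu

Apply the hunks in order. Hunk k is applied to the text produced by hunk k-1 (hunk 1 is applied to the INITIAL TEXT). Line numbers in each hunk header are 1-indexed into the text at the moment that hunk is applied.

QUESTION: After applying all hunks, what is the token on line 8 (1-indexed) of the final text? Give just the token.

Hunk 1: at line 6 remove [gztrz] add [gop] -> 11 lines: aebeh bdkx xgc vfpr biidm nocq erbf gop mmt xuu xzjkf
Hunk 2: at line 7 remove [mmt] add [vbgt,pecp,vpn] -> 13 lines: aebeh bdkx xgc vfpr biidm nocq erbf gop vbgt pecp vpn xuu xzjkf
Hunk 3: at line 5 remove [nocq] add [yadt,lhlm] -> 14 lines: aebeh bdkx xgc vfpr biidm yadt lhlm erbf gop vbgt pecp vpn xuu xzjkf
Hunk 4: at line 9 remove [vbgt,pecp] add [mfdax,ssr,txq] -> 15 lines: aebeh bdkx xgc vfpr biidm yadt lhlm erbf gop mfdax ssr txq vpn xuu xzjkf
Hunk 5: at line 1 remove [bdkx,xgc,vfpr] add [pdf,wkzk,epoe] -> 15 lines: aebeh pdf wkzk epoe biidm yadt lhlm erbf gop mfdax ssr txq vpn xuu xzjkf
Hunk 6: at line 3 remove [epoe,biidm] add [djiub,ltt,oiyoq] -> 16 lines: aebeh pdf wkzk djiub ltt oiyoq yadt lhlm erbf gop mfdax ssr txq vpn xuu xzjkf
Hunk 7: at line 12 remove [txq,vpn] add [azt,blh,cjhza] -> 17 lines: aebeh pdf wkzk djiub ltt oiyoq yadt lhlm erbf gop mfdax ssr azt blh cjhza xuu xzjkf
Final line 8: lhlm

Answer: lhlm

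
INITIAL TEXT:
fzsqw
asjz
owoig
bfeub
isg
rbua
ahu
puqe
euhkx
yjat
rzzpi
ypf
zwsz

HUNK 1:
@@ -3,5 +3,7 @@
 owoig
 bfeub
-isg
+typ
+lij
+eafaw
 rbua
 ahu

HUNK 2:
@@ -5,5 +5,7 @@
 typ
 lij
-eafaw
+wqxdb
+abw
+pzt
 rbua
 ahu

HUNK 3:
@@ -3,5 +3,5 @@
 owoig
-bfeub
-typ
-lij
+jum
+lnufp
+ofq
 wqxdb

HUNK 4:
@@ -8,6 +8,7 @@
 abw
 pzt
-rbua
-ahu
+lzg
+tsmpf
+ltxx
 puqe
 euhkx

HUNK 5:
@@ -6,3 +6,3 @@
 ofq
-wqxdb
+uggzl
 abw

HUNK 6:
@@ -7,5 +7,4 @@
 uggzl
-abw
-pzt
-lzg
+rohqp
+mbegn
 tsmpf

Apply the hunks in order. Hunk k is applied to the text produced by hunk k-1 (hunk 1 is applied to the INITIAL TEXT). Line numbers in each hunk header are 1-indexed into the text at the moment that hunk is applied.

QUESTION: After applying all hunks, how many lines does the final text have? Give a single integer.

Hunk 1: at line 3 remove [isg] add [typ,lij,eafaw] -> 15 lines: fzsqw asjz owoig bfeub typ lij eafaw rbua ahu puqe euhkx yjat rzzpi ypf zwsz
Hunk 2: at line 5 remove [eafaw] add [wqxdb,abw,pzt] -> 17 lines: fzsqw asjz owoig bfeub typ lij wqxdb abw pzt rbua ahu puqe euhkx yjat rzzpi ypf zwsz
Hunk 3: at line 3 remove [bfeub,typ,lij] add [jum,lnufp,ofq] -> 17 lines: fzsqw asjz owoig jum lnufp ofq wqxdb abw pzt rbua ahu puqe euhkx yjat rzzpi ypf zwsz
Hunk 4: at line 8 remove [rbua,ahu] add [lzg,tsmpf,ltxx] -> 18 lines: fzsqw asjz owoig jum lnufp ofq wqxdb abw pzt lzg tsmpf ltxx puqe euhkx yjat rzzpi ypf zwsz
Hunk 5: at line 6 remove [wqxdb] add [uggzl] -> 18 lines: fzsqw asjz owoig jum lnufp ofq uggzl abw pzt lzg tsmpf ltxx puqe euhkx yjat rzzpi ypf zwsz
Hunk 6: at line 7 remove [abw,pzt,lzg] add [rohqp,mbegn] -> 17 lines: fzsqw asjz owoig jum lnufp ofq uggzl rohqp mbegn tsmpf ltxx puqe euhkx yjat rzzpi ypf zwsz
Final line count: 17

Answer: 17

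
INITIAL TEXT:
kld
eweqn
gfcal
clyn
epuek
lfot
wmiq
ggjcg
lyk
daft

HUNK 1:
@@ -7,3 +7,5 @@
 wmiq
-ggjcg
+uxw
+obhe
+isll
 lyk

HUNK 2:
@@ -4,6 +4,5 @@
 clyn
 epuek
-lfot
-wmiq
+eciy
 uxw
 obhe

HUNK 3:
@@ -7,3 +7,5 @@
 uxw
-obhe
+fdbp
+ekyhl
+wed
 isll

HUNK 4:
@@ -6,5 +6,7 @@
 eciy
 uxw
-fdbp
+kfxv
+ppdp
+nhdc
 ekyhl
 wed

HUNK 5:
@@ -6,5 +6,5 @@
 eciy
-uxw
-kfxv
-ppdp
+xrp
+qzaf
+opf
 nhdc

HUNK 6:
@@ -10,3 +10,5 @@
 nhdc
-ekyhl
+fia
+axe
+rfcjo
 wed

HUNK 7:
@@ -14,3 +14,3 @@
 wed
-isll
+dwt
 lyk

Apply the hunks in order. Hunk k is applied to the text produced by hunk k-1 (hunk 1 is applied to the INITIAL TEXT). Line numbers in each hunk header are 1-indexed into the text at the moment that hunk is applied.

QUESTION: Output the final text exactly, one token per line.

Answer: kld
eweqn
gfcal
clyn
epuek
eciy
xrp
qzaf
opf
nhdc
fia
axe
rfcjo
wed
dwt
lyk
daft

Derivation:
Hunk 1: at line 7 remove [ggjcg] add [uxw,obhe,isll] -> 12 lines: kld eweqn gfcal clyn epuek lfot wmiq uxw obhe isll lyk daft
Hunk 2: at line 4 remove [lfot,wmiq] add [eciy] -> 11 lines: kld eweqn gfcal clyn epuek eciy uxw obhe isll lyk daft
Hunk 3: at line 7 remove [obhe] add [fdbp,ekyhl,wed] -> 13 lines: kld eweqn gfcal clyn epuek eciy uxw fdbp ekyhl wed isll lyk daft
Hunk 4: at line 6 remove [fdbp] add [kfxv,ppdp,nhdc] -> 15 lines: kld eweqn gfcal clyn epuek eciy uxw kfxv ppdp nhdc ekyhl wed isll lyk daft
Hunk 5: at line 6 remove [uxw,kfxv,ppdp] add [xrp,qzaf,opf] -> 15 lines: kld eweqn gfcal clyn epuek eciy xrp qzaf opf nhdc ekyhl wed isll lyk daft
Hunk 6: at line 10 remove [ekyhl] add [fia,axe,rfcjo] -> 17 lines: kld eweqn gfcal clyn epuek eciy xrp qzaf opf nhdc fia axe rfcjo wed isll lyk daft
Hunk 7: at line 14 remove [isll] add [dwt] -> 17 lines: kld eweqn gfcal clyn epuek eciy xrp qzaf opf nhdc fia axe rfcjo wed dwt lyk daft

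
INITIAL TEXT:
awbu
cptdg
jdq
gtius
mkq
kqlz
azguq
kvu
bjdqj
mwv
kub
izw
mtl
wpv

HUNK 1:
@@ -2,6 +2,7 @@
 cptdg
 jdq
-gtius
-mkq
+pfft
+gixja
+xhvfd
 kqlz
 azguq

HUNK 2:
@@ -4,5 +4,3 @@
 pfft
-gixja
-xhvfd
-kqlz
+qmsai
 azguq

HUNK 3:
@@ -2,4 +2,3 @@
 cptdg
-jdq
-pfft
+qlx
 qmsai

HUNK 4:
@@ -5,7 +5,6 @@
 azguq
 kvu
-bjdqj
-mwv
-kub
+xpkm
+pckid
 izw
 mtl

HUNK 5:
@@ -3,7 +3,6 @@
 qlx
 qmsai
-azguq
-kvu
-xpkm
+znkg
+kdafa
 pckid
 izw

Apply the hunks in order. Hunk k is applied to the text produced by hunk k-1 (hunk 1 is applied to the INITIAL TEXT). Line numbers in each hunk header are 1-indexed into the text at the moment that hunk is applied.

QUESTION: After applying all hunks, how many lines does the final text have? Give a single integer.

Answer: 10

Derivation:
Hunk 1: at line 2 remove [gtius,mkq] add [pfft,gixja,xhvfd] -> 15 lines: awbu cptdg jdq pfft gixja xhvfd kqlz azguq kvu bjdqj mwv kub izw mtl wpv
Hunk 2: at line 4 remove [gixja,xhvfd,kqlz] add [qmsai] -> 13 lines: awbu cptdg jdq pfft qmsai azguq kvu bjdqj mwv kub izw mtl wpv
Hunk 3: at line 2 remove [jdq,pfft] add [qlx] -> 12 lines: awbu cptdg qlx qmsai azguq kvu bjdqj mwv kub izw mtl wpv
Hunk 4: at line 5 remove [bjdqj,mwv,kub] add [xpkm,pckid] -> 11 lines: awbu cptdg qlx qmsai azguq kvu xpkm pckid izw mtl wpv
Hunk 5: at line 3 remove [azguq,kvu,xpkm] add [znkg,kdafa] -> 10 lines: awbu cptdg qlx qmsai znkg kdafa pckid izw mtl wpv
Final line count: 10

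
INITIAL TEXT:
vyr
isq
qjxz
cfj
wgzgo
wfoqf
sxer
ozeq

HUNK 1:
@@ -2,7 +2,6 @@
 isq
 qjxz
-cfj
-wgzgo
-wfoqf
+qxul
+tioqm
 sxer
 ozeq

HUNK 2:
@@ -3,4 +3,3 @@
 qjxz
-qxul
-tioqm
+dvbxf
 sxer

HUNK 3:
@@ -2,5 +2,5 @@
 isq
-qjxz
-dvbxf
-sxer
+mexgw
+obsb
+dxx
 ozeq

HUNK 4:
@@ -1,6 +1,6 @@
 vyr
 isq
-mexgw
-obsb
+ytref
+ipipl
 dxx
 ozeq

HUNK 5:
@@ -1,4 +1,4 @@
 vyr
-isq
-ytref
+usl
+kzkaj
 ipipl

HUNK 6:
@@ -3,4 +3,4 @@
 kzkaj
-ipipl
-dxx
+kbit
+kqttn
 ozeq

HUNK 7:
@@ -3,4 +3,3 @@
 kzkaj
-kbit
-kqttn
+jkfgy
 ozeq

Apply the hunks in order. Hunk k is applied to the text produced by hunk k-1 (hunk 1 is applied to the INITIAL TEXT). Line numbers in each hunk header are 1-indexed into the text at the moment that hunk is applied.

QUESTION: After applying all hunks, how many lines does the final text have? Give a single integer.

Hunk 1: at line 2 remove [cfj,wgzgo,wfoqf] add [qxul,tioqm] -> 7 lines: vyr isq qjxz qxul tioqm sxer ozeq
Hunk 2: at line 3 remove [qxul,tioqm] add [dvbxf] -> 6 lines: vyr isq qjxz dvbxf sxer ozeq
Hunk 3: at line 2 remove [qjxz,dvbxf,sxer] add [mexgw,obsb,dxx] -> 6 lines: vyr isq mexgw obsb dxx ozeq
Hunk 4: at line 1 remove [mexgw,obsb] add [ytref,ipipl] -> 6 lines: vyr isq ytref ipipl dxx ozeq
Hunk 5: at line 1 remove [isq,ytref] add [usl,kzkaj] -> 6 lines: vyr usl kzkaj ipipl dxx ozeq
Hunk 6: at line 3 remove [ipipl,dxx] add [kbit,kqttn] -> 6 lines: vyr usl kzkaj kbit kqttn ozeq
Hunk 7: at line 3 remove [kbit,kqttn] add [jkfgy] -> 5 lines: vyr usl kzkaj jkfgy ozeq
Final line count: 5

Answer: 5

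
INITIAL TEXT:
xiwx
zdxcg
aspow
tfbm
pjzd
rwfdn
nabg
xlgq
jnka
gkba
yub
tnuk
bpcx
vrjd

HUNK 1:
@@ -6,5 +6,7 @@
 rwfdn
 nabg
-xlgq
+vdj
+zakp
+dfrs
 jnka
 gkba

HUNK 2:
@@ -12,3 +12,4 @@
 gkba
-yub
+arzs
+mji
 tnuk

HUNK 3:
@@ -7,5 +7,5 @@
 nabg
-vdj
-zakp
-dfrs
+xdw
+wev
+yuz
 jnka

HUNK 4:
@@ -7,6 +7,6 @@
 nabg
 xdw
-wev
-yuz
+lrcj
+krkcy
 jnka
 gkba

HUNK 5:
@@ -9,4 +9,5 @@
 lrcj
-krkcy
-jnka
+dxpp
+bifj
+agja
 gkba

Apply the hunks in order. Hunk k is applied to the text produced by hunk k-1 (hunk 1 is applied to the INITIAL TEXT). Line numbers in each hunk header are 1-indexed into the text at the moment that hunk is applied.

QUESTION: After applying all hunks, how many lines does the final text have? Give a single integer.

Answer: 18

Derivation:
Hunk 1: at line 6 remove [xlgq] add [vdj,zakp,dfrs] -> 16 lines: xiwx zdxcg aspow tfbm pjzd rwfdn nabg vdj zakp dfrs jnka gkba yub tnuk bpcx vrjd
Hunk 2: at line 12 remove [yub] add [arzs,mji] -> 17 lines: xiwx zdxcg aspow tfbm pjzd rwfdn nabg vdj zakp dfrs jnka gkba arzs mji tnuk bpcx vrjd
Hunk 3: at line 7 remove [vdj,zakp,dfrs] add [xdw,wev,yuz] -> 17 lines: xiwx zdxcg aspow tfbm pjzd rwfdn nabg xdw wev yuz jnka gkba arzs mji tnuk bpcx vrjd
Hunk 4: at line 7 remove [wev,yuz] add [lrcj,krkcy] -> 17 lines: xiwx zdxcg aspow tfbm pjzd rwfdn nabg xdw lrcj krkcy jnka gkba arzs mji tnuk bpcx vrjd
Hunk 5: at line 9 remove [krkcy,jnka] add [dxpp,bifj,agja] -> 18 lines: xiwx zdxcg aspow tfbm pjzd rwfdn nabg xdw lrcj dxpp bifj agja gkba arzs mji tnuk bpcx vrjd
Final line count: 18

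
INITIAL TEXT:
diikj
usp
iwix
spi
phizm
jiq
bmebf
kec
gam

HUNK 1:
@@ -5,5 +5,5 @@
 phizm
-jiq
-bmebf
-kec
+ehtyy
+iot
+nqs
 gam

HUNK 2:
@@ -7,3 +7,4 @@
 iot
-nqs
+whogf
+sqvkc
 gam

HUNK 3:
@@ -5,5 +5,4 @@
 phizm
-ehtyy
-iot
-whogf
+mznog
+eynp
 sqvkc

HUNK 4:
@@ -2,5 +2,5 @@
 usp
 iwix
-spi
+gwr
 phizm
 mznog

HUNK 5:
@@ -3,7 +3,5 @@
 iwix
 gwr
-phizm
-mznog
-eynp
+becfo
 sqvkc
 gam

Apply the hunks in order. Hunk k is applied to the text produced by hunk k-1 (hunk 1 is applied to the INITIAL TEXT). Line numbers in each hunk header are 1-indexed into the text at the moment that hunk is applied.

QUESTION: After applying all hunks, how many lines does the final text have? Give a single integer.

Answer: 7

Derivation:
Hunk 1: at line 5 remove [jiq,bmebf,kec] add [ehtyy,iot,nqs] -> 9 lines: diikj usp iwix spi phizm ehtyy iot nqs gam
Hunk 2: at line 7 remove [nqs] add [whogf,sqvkc] -> 10 lines: diikj usp iwix spi phizm ehtyy iot whogf sqvkc gam
Hunk 3: at line 5 remove [ehtyy,iot,whogf] add [mznog,eynp] -> 9 lines: diikj usp iwix spi phizm mznog eynp sqvkc gam
Hunk 4: at line 2 remove [spi] add [gwr] -> 9 lines: diikj usp iwix gwr phizm mznog eynp sqvkc gam
Hunk 5: at line 3 remove [phizm,mznog,eynp] add [becfo] -> 7 lines: diikj usp iwix gwr becfo sqvkc gam
Final line count: 7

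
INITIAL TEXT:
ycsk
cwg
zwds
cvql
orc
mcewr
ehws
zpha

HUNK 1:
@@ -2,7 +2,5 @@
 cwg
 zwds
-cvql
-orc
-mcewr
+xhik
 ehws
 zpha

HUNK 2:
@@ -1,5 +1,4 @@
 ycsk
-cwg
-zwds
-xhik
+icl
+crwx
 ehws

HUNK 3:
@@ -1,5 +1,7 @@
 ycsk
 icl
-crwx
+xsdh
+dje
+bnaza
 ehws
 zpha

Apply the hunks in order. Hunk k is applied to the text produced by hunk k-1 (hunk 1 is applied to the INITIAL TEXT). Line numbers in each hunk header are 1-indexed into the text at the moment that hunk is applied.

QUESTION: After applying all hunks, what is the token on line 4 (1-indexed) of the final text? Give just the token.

Hunk 1: at line 2 remove [cvql,orc,mcewr] add [xhik] -> 6 lines: ycsk cwg zwds xhik ehws zpha
Hunk 2: at line 1 remove [cwg,zwds,xhik] add [icl,crwx] -> 5 lines: ycsk icl crwx ehws zpha
Hunk 3: at line 1 remove [crwx] add [xsdh,dje,bnaza] -> 7 lines: ycsk icl xsdh dje bnaza ehws zpha
Final line 4: dje

Answer: dje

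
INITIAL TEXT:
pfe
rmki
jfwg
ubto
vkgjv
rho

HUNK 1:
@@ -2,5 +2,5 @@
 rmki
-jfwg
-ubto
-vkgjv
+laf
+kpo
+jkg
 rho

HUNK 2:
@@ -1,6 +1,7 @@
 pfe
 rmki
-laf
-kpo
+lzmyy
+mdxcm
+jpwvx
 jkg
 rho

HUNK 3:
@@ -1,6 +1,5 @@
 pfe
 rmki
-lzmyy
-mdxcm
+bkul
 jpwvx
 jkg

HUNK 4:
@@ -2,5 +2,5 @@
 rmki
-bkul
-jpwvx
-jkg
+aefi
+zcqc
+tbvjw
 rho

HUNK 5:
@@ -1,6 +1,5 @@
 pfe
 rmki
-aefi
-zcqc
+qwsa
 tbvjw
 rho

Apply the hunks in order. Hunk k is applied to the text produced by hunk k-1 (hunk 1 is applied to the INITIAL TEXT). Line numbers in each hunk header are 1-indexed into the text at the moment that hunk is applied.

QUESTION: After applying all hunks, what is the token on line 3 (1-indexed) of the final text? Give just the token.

Hunk 1: at line 2 remove [jfwg,ubto,vkgjv] add [laf,kpo,jkg] -> 6 lines: pfe rmki laf kpo jkg rho
Hunk 2: at line 1 remove [laf,kpo] add [lzmyy,mdxcm,jpwvx] -> 7 lines: pfe rmki lzmyy mdxcm jpwvx jkg rho
Hunk 3: at line 1 remove [lzmyy,mdxcm] add [bkul] -> 6 lines: pfe rmki bkul jpwvx jkg rho
Hunk 4: at line 2 remove [bkul,jpwvx,jkg] add [aefi,zcqc,tbvjw] -> 6 lines: pfe rmki aefi zcqc tbvjw rho
Hunk 5: at line 1 remove [aefi,zcqc] add [qwsa] -> 5 lines: pfe rmki qwsa tbvjw rho
Final line 3: qwsa

Answer: qwsa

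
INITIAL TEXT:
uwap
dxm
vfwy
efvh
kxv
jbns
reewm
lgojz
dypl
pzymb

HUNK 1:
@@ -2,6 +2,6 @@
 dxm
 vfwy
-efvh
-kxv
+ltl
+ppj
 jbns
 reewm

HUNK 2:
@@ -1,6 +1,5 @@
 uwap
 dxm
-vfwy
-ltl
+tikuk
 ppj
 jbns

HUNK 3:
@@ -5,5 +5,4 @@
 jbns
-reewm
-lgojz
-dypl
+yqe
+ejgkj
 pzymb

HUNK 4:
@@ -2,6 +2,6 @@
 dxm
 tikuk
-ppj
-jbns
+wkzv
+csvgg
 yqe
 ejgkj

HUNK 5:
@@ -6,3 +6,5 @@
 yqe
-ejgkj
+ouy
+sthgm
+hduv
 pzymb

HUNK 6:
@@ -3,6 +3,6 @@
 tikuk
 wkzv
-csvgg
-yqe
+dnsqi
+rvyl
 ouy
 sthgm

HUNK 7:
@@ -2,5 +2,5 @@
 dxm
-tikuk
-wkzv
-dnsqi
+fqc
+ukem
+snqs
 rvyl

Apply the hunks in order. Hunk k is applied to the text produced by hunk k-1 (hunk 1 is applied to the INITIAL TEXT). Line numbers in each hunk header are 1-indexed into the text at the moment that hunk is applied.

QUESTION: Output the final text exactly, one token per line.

Hunk 1: at line 2 remove [efvh,kxv] add [ltl,ppj] -> 10 lines: uwap dxm vfwy ltl ppj jbns reewm lgojz dypl pzymb
Hunk 2: at line 1 remove [vfwy,ltl] add [tikuk] -> 9 lines: uwap dxm tikuk ppj jbns reewm lgojz dypl pzymb
Hunk 3: at line 5 remove [reewm,lgojz,dypl] add [yqe,ejgkj] -> 8 lines: uwap dxm tikuk ppj jbns yqe ejgkj pzymb
Hunk 4: at line 2 remove [ppj,jbns] add [wkzv,csvgg] -> 8 lines: uwap dxm tikuk wkzv csvgg yqe ejgkj pzymb
Hunk 5: at line 6 remove [ejgkj] add [ouy,sthgm,hduv] -> 10 lines: uwap dxm tikuk wkzv csvgg yqe ouy sthgm hduv pzymb
Hunk 6: at line 3 remove [csvgg,yqe] add [dnsqi,rvyl] -> 10 lines: uwap dxm tikuk wkzv dnsqi rvyl ouy sthgm hduv pzymb
Hunk 7: at line 2 remove [tikuk,wkzv,dnsqi] add [fqc,ukem,snqs] -> 10 lines: uwap dxm fqc ukem snqs rvyl ouy sthgm hduv pzymb

Answer: uwap
dxm
fqc
ukem
snqs
rvyl
ouy
sthgm
hduv
pzymb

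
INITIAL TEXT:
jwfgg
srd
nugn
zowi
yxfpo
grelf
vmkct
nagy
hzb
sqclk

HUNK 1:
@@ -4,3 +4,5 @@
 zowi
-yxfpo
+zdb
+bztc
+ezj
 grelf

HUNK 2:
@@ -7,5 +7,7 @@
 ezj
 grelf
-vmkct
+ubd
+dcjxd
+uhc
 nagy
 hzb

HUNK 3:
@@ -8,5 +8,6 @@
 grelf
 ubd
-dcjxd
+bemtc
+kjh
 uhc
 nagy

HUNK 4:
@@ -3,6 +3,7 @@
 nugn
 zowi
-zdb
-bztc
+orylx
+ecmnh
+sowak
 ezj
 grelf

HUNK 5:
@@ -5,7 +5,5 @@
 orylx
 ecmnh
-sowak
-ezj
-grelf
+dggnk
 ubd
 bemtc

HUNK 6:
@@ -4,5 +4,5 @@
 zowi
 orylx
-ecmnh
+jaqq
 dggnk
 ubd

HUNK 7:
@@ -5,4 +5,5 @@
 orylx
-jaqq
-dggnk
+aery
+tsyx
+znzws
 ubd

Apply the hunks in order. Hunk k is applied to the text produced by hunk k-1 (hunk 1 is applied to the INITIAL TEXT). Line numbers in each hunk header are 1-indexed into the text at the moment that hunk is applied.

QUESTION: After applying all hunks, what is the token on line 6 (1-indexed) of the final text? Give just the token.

Hunk 1: at line 4 remove [yxfpo] add [zdb,bztc,ezj] -> 12 lines: jwfgg srd nugn zowi zdb bztc ezj grelf vmkct nagy hzb sqclk
Hunk 2: at line 7 remove [vmkct] add [ubd,dcjxd,uhc] -> 14 lines: jwfgg srd nugn zowi zdb bztc ezj grelf ubd dcjxd uhc nagy hzb sqclk
Hunk 3: at line 8 remove [dcjxd] add [bemtc,kjh] -> 15 lines: jwfgg srd nugn zowi zdb bztc ezj grelf ubd bemtc kjh uhc nagy hzb sqclk
Hunk 4: at line 3 remove [zdb,bztc] add [orylx,ecmnh,sowak] -> 16 lines: jwfgg srd nugn zowi orylx ecmnh sowak ezj grelf ubd bemtc kjh uhc nagy hzb sqclk
Hunk 5: at line 5 remove [sowak,ezj,grelf] add [dggnk] -> 14 lines: jwfgg srd nugn zowi orylx ecmnh dggnk ubd bemtc kjh uhc nagy hzb sqclk
Hunk 6: at line 4 remove [ecmnh] add [jaqq] -> 14 lines: jwfgg srd nugn zowi orylx jaqq dggnk ubd bemtc kjh uhc nagy hzb sqclk
Hunk 7: at line 5 remove [jaqq,dggnk] add [aery,tsyx,znzws] -> 15 lines: jwfgg srd nugn zowi orylx aery tsyx znzws ubd bemtc kjh uhc nagy hzb sqclk
Final line 6: aery

Answer: aery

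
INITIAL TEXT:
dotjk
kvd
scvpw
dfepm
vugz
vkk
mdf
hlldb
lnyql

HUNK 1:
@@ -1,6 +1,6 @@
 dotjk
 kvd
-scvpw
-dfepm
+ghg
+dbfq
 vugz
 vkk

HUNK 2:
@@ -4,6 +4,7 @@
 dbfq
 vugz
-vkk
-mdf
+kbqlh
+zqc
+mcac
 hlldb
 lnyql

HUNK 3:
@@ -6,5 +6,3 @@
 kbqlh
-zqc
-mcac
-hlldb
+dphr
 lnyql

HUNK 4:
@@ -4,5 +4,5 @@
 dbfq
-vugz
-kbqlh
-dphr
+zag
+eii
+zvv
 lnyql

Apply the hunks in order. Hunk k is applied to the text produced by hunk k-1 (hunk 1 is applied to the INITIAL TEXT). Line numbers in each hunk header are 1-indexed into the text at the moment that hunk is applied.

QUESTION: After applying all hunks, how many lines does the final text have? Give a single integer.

Answer: 8

Derivation:
Hunk 1: at line 1 remove [scvpw,dfepm] add [ghg,dbfq] -> 9 lines: dotjk kvd ghg dbfq vugz vkk mdf hlldb lnyql
Hunk 2: at line 4 remove [vkk,mdf] add [kbqlh,zqc,mcac] -> 10 lines: dotjk kvd ghg dbfq vugz kbqlh zqc mcac hlldb lnyql
Hunk 3: at line 6 remove [zqc,mcac,hlldb] add [dphr] -> 8 lines: dotjk kvd ghg dbfq vugz kbqlh dphr lnyql
Hunk 4: at line 4 remove [vugz,kbqlh,dphr] add [zag,eii,zvv] -> 8 lines: dotjk kvd ghg dbfq zag eii zvv lnyql
Final line count: 8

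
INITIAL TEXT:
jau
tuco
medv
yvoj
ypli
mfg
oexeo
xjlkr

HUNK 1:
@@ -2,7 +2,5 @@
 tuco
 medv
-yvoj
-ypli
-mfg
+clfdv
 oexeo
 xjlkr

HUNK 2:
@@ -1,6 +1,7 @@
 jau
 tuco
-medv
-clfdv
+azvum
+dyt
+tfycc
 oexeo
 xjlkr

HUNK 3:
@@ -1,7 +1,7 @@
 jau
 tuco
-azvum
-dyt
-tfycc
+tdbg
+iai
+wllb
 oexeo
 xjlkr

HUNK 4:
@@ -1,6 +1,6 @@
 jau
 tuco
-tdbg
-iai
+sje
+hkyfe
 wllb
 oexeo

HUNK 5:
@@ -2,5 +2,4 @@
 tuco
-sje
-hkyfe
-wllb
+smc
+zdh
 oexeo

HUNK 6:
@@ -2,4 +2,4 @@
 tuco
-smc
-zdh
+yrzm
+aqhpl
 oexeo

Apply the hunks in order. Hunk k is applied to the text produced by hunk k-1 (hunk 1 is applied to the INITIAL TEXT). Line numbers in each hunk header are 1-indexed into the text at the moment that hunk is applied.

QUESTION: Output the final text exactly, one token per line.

Hunk 1: at line 2 remove [yvoj,ypli,mfg] add [clfdv] -> 6 lines: jau tuco medv clfdv oexeo xjlkr
Hunk 2: at line 1 remove [medv,clfdv] add [azvum,dyt,tfycc] -> 7 lines: jau tuco azvum dyt tfycc oexeo xjlkr
Hunk 3: at line 1 remove [azvum,dyt,tfycc] add [tdbg,iai,wllb] -> 7 lines: jau tuco tdbg iai wllb oexeo xjlkr
Hunk 4: at line 1 remove [tdbg,iai] add [sje,hkyfe] -> 7 lines: jau tuco sje hkyfe wllb oexeo xjlkr
Hunk 5: at line 2 remove [sje,hkyfe,wllb] add [smc,zdh] -> 6 lines: jau tuco smc zdh oexeo xjlkr
Hunk 6: at line 2 remove [smc,zdh] add [yrzm,aqhpl] -> 6 lines: jau tuco yrzm aqhpl oexeo xjlkr

Answer: jau
tuco
yrzm
aqhpl
oexeo
xjlkr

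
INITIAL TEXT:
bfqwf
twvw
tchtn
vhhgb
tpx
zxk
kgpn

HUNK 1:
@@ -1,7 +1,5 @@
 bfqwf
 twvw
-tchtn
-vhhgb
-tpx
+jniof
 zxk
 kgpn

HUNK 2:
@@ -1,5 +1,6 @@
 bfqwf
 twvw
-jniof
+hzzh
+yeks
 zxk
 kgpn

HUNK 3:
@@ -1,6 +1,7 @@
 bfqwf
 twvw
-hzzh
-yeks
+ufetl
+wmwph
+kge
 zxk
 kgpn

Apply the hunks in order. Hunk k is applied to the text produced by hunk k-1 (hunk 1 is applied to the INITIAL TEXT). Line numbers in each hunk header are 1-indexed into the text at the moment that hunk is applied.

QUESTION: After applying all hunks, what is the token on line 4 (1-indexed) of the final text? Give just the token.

Answer: wmwph

Derivation:
Hunk 1: at line 1 remove [tchtn,vhhgb,tpx] add [jniof] -> 5 lines: bfqwf twvw jniof zxk kgpn
Hunk 2: at line 1 remove [jniof] add [hzzh,yeks] -> 6 lines: bfqwf twvw hzzh yeks zxk kgpn
Hunk 3: at line 1 remove [hzzh,yeks] add [ufetl,wmwph,kge] -> 7 lines: bfqwf twvw ufetl wmwph kge zxk kgpn
Final line 4: wmwph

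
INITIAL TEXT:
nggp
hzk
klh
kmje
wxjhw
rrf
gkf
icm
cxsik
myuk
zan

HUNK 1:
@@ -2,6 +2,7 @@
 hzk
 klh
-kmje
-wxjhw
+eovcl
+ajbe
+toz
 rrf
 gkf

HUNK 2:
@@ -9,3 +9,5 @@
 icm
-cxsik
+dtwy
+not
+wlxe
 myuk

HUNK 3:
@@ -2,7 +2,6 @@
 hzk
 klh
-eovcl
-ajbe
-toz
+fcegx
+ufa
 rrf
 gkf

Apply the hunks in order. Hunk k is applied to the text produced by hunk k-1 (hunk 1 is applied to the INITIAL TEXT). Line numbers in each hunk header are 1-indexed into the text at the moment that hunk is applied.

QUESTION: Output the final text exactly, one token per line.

Answer: nggp
hzk
klh
fcegx
ufa
rrf
gkf
icm
dtwy
not
wlxe
myuk
zan

Derivation:
Hunk 1: at line 2 remove [kmje,wxjhw] add [eovcl,ajbe,toz] -> 12 lines: nggp hzk klh eovcl ajbe toz rrf gkf icm cxsik myuk zan
Hunk 2: at line 9 remove [cxsik] add [dtwy,not,wlxe] -> 14 lines: nggp hzk klh eovcl ajbe toz rrf gkf icm dtwy not wlxe myuk zan
Hunk 3: at line 2 remove [eovcl,ajbe,toz] add [fcegx,ufa] -> 13 lines: nggp hzk klh fcegx ufa rrf gkf icm dtwy not wlxe myuk zan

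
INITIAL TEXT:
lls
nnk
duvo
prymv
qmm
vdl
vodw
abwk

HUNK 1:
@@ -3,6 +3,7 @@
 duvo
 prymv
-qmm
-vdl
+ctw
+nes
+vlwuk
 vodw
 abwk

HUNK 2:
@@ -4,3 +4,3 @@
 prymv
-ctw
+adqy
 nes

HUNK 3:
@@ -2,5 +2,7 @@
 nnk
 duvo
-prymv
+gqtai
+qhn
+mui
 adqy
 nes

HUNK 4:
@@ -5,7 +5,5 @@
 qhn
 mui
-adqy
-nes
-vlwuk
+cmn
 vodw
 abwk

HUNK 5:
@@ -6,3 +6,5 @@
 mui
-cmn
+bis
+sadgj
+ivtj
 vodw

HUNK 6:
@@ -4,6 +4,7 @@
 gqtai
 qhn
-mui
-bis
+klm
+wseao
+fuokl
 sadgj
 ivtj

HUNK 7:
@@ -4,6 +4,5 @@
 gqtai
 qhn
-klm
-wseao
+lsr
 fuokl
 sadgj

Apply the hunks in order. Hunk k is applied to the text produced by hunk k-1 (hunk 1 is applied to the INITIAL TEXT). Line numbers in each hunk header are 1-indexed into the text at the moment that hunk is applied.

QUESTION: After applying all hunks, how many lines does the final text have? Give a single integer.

Hunk 1: at line 3 remove [qmm,vdl] add [ctw,nes,vlwuk] -> 9 lines: lls nnk duvo prymv ctw nes vlwuk vodw abwk
Hunk 2: at line 4 remove [ctw] add [adqy] -> 9 lines: lls nnk duvo prymv adqy nes vlwuk vodw abwk
Hunk 3: at line 2 remove [prymv] add [gqtai,qhn,mui] -> 11 lines: lls nnk duvo gqtai qhn mui adqy nes vlwuk vodw abwk
Hunk 4: at line 5 remove [adqy,nes,vlwuk] add [cmn] -> 9 lines: lls nnk duvo gqtai qhn mui cmn vodw abwk
Hunk 5: at line 6 remove [cmn] add [bis,sadgj,ivtj] -> 11 lines: lls nnk duvo gqtai qhn mui bis sadgj ivtj vodw abwk
Hunk 6: at line 4 remove [mui,bis] add [klm,wseao,fuokl] -> 12 lines: lls nnk duvo gqtai qhn klm wseao fuokl sadgj ivtj vodw abwk
Hunk 7: at line 4 remove [klm,wseao] add [lsr] -> 11 lines: lls nnk duvo gqtai qhn lsr fuokl sadgj ivtj vodw abwk
Final line count: 11

Answer: 11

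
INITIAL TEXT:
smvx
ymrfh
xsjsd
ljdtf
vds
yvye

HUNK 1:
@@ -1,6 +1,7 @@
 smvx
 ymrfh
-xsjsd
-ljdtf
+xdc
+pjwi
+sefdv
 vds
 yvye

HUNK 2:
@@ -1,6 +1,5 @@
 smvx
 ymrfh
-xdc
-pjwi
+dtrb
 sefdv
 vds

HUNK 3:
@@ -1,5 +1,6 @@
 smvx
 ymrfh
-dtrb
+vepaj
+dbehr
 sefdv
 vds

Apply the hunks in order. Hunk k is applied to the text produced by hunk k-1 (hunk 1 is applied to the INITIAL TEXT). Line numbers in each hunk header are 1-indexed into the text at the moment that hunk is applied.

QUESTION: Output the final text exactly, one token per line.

Hunk 1: at line 1 remove [xsjsd,ljdtf] add [xdc,pjwi,sefdv] -> 7 lines: smvx ymrfh xdc pjwi sefdv vds yvye
Hunk 2: at line 1 remove [xdc,pjwi] add [dtrb] -> 6 lines: smvx ymrfh dtrb sefdv vds yvye
Hunk 3: at line 1 remove [dtrb] add [vepaj,dbehr] -> 7 lines: smvx ymrfh vepaj dbehr sefdv vds yvye

Answer: smvx
ymrfh
vepaj
dbehr
sefdv
vds
yvye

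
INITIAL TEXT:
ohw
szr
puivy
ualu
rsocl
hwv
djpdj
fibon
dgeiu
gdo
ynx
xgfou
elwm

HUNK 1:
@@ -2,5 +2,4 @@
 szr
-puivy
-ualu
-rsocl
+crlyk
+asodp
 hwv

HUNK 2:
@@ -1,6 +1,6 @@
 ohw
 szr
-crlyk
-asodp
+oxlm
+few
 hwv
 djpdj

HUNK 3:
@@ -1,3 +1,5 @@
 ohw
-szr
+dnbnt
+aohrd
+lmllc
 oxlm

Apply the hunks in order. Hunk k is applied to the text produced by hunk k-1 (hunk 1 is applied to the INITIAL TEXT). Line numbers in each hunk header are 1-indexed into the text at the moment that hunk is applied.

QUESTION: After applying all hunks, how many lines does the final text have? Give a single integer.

Answer: 14

Derivation:
Hunk 1: at line 2 remove [puivy,ualu,rsocl] add [crlyk,asodp] -> 12 lines: ohw szr crlyk asodp hwv djpdj fibon dgeiu gdo ynx xgfou elwm
Hunk 2: at line 1 remove [crlyk,asodp] add [oxlm,few] -> 12 lines: ohw szr oxlm few hwv djpdj fibon dgeiu gdo ynx xgfou elwm
Hunk 3: at line 1 remove [szr] add [dnbnt,aohrd,lmllc] -> 14 lines: ohw dnbnt aohrd lmllc oxlm few hwv djpdj fibon dgeiu gdo ynx xgfou elwm
Final line count: 14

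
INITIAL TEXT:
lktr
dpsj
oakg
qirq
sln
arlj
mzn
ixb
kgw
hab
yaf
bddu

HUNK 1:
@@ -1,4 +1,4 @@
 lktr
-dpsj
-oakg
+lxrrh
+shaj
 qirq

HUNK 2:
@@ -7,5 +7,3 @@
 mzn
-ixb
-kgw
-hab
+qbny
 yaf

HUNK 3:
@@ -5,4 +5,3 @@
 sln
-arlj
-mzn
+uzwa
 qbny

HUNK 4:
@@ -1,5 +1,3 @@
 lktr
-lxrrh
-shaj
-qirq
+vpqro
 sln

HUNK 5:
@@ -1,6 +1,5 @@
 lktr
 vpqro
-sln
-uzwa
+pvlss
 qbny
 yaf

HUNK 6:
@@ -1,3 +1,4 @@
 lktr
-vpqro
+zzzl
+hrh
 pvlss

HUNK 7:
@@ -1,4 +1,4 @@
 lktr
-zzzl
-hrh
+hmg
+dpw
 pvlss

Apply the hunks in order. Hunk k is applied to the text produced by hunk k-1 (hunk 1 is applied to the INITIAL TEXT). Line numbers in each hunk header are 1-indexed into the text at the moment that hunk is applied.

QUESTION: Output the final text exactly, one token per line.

Hunk 1: at line 1 remove [dpsj,oakg] add [lxrrh,shaj] -> 12 lines: lktr lxrrh shaj qirq sln arlj mzn ixb kgw hab yaf bddu
Hunk 2: at line 7 remove [ixb,kgw,hab] add [qbny] -> 10 lines: lktr lxrrh shaj qirq sln arlj mzn qbny yaf bddu
Hunk 3: at line 5 remove [arlj,mzn] add [uzwa] -> 9 lines: lktr lxrrh shaj qirq sln uzwa qbny yaf bddu
Hunk 4: at line 1 remove [lxrrh,shaj,qirq] add [vpqro] -> 7 lines: lktr vpqro sln uzwa qbny yaf bddu
Hunk 5: at line 1 remove [sln,uzwa] add [pvlss] -> 6 lines: lktr vpqro pvlss qbny yaf bddu
Hunk 6: at line 1 remove [vpqro] add [zzzl,hrh] -> 7 lines: lktr zzzl hrh pvlss qbny yaf bddu
Hunk 7: at line 1 remove [zzzl,hrh] add [hmg,dpw] -> 7 lines: lktr hmg dpw pvlss qbny yaf bddu

Answer: lktr
hmg
dpw
pvlss
qbny
yaf
bddu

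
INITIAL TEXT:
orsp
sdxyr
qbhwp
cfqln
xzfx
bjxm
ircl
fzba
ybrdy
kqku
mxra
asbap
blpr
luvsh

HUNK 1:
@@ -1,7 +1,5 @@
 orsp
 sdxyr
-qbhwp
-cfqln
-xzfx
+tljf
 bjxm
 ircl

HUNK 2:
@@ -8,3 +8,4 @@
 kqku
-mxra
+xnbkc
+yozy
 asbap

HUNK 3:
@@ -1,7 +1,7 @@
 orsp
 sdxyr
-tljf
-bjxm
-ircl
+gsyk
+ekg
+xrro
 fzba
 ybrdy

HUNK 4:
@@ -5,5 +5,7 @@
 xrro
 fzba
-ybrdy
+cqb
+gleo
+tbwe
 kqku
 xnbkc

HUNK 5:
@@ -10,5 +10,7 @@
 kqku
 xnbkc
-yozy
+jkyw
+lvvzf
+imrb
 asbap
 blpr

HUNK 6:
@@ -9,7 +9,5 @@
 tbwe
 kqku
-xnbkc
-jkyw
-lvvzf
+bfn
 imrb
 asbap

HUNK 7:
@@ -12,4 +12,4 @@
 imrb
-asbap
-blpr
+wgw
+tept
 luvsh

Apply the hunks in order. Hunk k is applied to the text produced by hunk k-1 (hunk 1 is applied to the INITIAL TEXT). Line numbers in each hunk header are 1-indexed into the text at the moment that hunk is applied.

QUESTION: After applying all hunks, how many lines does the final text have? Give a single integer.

Answer: 15

Derivation:
Hunk 1: at line 1 remove [qbhwp,cfqln,xzfx] add [tljf] -> 12 lines: orsp sdxyr tljf bjxm ircl fzba ybrdy kqku mxra asbap blpr luvsh
Hunk 2: at line 8 remove [mxra] add [xnbkc,yozy] -> 13 lines: orsp sdxyr tljf bjxm ircl fzba ybrdy kqku xnbkc yozy asbap blpr luvsh
Hunk 3: at line 1 remove [tljf,bjxm,ircl] add [gsyk,ekg,xrro] -> 13 lines: orsp sdxyr gsyk ekg xrro fzba ybrdy kqku xnbkc yozy asbap blpr luvsh
Hunk 4: at line 5 remove [ybrdy] add [cqb,gleo,tbwe] -> 15 lines: orsp sdxyr gsyk ekg xrro fzba cqb gleo tbwe kqku xnbkc yozy asbap blpr luvsh
Hunk 5: at line 10 remove [yozy] add [jkyw,lvvzf,imrb] -> 17 lines: orsp sdxyr gsyk ekg xrro fzba cqb gleo tbwe kqku xnbkc jkyw lvvzf imrb asbap blpr luvsh
Hunk 6: at line 9 remove [xnbkc,jkyw,lvvzf] add [bfn] -> 15 lines: orsp sdxyr gsyk ekg xrro fzba cqb gleo tbwe kqku bfn imrb asbap blpr luvsh
Hunk 7: at line 12 remove [asbap,blpr] add [wgw,tept] -> 15 lines: orsp sdxyr gsyk ekg xrro fzba cqb gleo tbwe kqku bfn imrb wgw tept luvsh
Final line count: 15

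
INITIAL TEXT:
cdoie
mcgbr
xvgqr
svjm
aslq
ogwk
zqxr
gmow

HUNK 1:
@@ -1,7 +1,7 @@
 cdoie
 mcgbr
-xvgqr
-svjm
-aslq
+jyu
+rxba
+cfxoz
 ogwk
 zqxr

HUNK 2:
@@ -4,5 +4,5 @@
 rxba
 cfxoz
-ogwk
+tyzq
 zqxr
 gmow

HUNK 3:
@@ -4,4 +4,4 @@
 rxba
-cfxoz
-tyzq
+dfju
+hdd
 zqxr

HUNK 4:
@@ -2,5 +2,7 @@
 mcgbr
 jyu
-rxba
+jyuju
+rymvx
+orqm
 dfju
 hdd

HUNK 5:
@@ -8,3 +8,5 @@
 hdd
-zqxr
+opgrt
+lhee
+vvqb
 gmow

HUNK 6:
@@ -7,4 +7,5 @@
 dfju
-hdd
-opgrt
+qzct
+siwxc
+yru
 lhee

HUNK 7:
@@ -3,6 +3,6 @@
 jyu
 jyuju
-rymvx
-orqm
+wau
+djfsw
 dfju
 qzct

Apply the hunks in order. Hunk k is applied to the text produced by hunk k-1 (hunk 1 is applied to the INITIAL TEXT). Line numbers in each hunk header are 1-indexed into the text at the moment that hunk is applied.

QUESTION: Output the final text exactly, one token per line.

Answer: cdoie
mcgbr
jyu
jyuju
wau
djfsw
dfju
qzct
siwxc
yru
lhee
vvqb
gmow

Derivation:
Hunk 1: at line 1 remove [xvgqr,svjm,aslq] add [jyu,rxba,cfxoz] -> 8 lines: cdoie mcgbr jyu rxba cfxoz ogwk zqxr gmow
Hunk 2: at line 4 remove [ogwk] add [tyzq] -> 8 lines: cdoie mcgbr jyu rxba cfxoz tyzq zqxr gmow
Hunk 3: at line 4 remove [cfxoz,tyzq] add [dfju,hdd] -> 8 lines: cdoie mcgbr jyu rxba dfju hdd zqxr gmow
Hunk 4: at line 2 remove [rxba] add [jyuju,rymvx,orqm] -> 10 lines: cdoie mcgbr jyu jyuju rymvx orqm dfju hdd zqxr gmow
Hunk 5: at line 8 remove [zqxr] add [opgrt,lhee,vvqb] -> 12 lines: cdoie mcgbr jyu jyuju rymvx orqm dfju hdd opgrt lhee vvqb gmow
Hunk 6: at line 7 remove [hdd,opgrt] add [qzct,siwxc,yru] -> 13 lines: cdoie mcgbr jyu jyuju rymvx orqm dfju qzct siwxc yru lhee vvqb gmow
Hunk 7: at line 3 remove [rymvx,orqm] add [wau,djfsw] -> 13 lines: cdoie mcgbr jyu jyuju wau djfsw dfju qzct siwxc yru lhee vvqb gmow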